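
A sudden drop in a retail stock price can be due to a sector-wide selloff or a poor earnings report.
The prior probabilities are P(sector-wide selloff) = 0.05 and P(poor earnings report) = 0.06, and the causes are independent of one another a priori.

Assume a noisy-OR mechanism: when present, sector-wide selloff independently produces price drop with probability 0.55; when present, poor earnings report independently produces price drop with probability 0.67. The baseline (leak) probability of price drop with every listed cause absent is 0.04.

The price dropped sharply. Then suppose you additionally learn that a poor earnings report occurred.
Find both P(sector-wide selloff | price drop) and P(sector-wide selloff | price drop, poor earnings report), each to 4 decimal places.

P(sector-wide selloff | price drop) ≈ 0.2816; P(sector-wide selloff | price drop, poor earnings report) ≈ 0.0620

Under noisy-OR, P(price drop | causes) = 1 − (1−0.04)·∏(1−qᵢ) over the active causes.
P(price drop) = 0.04·0.95·0.94 + 0.6832·0.95·0.06 + 0.568·0.05·0.94 + 0.85744·0.05·0.06 = 0.035720 + 0.038942 + 0.026696 + 0.002572 = 0.103930
The sector-wide selloff-present share is 0.026696 + 0.002572 = 0.029268.
So P(sector-wide selloff | price drop) = 0.029268/0.103930 ≈ 0.2816.

Now also conditioning on poor earnings report=true:
Weight on sector-wide selloff=true, given the evidence: 0.85744*0.05 = 0.042872
Denominator P(price drop | poor earnings report): 0.6832*0.95 + 0.85744*0.05 = 0.691912
P(sector-wide selloff | price drop, poor earnings report) = 0.042872/0.691912 ≈ 0.0620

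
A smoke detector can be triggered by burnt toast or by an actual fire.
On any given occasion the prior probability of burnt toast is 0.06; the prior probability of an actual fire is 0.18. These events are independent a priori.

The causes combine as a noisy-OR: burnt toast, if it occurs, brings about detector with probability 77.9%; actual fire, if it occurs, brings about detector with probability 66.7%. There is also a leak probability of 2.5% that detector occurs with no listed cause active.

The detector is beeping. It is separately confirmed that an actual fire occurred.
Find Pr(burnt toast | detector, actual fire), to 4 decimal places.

Pr(burnt toast | detector, actual fire) ≈ 0.0807

Under noisy-OR, P(detector | causes) = 1 − (1−0.025)·∏(1−qᵢ) over the active causes.
Enumerate both values of burnt toast and weight by the priors:
  P(detector | actual fire) = 0.675325×0.94 + 0.928247×0.06
        = 0.634805 + 0.055695 = 0.690500
The terms with burnt toast present sum to 0.055695, so
  P(burnt toast | detector, actual fire) = 0.055695 / 0.690500 ≈ 0.0807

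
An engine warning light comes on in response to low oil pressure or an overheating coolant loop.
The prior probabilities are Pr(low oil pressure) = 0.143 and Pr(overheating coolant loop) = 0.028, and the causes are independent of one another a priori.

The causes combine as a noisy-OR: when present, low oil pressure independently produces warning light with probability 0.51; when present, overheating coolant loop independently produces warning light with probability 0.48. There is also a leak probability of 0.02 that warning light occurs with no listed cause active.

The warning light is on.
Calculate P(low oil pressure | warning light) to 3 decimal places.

Under noisy-OR, P(warning light | causes) = 1 − (1−0.02)·∏(1−qᵢ) over the active causes.
Weight on low oil pressure=true, given the evidence: 0.072250 + 0.003004 = 0.075254
Normalizer over all consistent configurations: 0.02×0.857×0.972 + 0.4904×0.857×0.028 + 0.5198×0.143×0.972 + 0.750296×0.143×0.028 = 0.103682
Posterior = 0.075254 / 0.103682 ≈ 0.726

P(low oil pressure | warning light) ≈ 0.726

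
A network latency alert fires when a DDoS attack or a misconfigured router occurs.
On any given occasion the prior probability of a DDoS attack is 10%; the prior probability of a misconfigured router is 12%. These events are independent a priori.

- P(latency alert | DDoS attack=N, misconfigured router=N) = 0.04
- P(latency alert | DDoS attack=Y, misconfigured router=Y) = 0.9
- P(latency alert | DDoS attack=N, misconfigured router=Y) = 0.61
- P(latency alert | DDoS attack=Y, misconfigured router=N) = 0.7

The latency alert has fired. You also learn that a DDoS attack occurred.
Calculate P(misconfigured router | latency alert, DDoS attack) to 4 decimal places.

Sum P(latency alert|·) weighted by the priors over both values of misconfigured router:
  P(latency alert | DDoS attack) = 0.7*0.88 + 0.9*0.12
        = 0.616000 + 0.108000 = 0.724000
Configurations with misconfigured router contribute 0.108000, so
  P(misconfigured router | latency alert, DDoS attack) = 0.108000 / 0.724000 ≈ 0.1492

P(misconfigured router | latency alert, DDoS attack) ≈ 0.1492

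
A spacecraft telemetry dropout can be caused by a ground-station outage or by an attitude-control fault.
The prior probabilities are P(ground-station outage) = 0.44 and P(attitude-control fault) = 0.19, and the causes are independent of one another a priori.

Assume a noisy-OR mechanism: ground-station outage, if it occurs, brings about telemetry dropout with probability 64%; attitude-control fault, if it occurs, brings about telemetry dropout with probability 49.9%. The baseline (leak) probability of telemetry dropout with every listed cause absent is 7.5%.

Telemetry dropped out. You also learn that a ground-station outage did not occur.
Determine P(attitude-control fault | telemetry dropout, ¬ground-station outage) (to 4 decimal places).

Under noisy-OR, P(telemetry dropout | causes) = 1 − (1−0.075)·∏(1−qᵢ) over the active causes.
For the numerator, keep only attitude-control fault=true terms: 0.536575*0.19 = 0.101949
Normalizer over all consistent configurations: 0.075*0.81 + 0.536575*0.19 = 0.162699
P(attitude-control fault | telemetry dropout, ¬ground-station outage) = 0.101949/0.162699 ≈ 0.6266

P(attitude-control fault | telemetry dropout, ¬ground-station outage) ≈ 0.6266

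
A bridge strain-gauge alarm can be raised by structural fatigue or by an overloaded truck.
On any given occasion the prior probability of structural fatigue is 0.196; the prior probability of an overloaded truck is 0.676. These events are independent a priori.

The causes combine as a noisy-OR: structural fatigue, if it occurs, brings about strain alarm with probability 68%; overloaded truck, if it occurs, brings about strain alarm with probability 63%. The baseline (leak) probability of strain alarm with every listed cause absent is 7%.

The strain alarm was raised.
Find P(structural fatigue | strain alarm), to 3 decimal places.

P(structural fatigue | strain alarm) ≈ 0.302

Under noisy-OR, P(strain alarm | causes) = 1 − (1−0.07)·∏(1−qᵢ) over the active causes.
For the numerator, keep only structural fatigue=true terms: 0.044605 + 0.117907 = 0.162512
Normalizer over all consistent configurations: 0.07·0.804·0.324 + 0.6559·0.804·0.676 + 0.7024·0.196·0.324 + 0.889888·0.196·0.676 = 0.537231
P(structural fatigue | strain alarm) = 0.162512/0.537231 ≈ 0.302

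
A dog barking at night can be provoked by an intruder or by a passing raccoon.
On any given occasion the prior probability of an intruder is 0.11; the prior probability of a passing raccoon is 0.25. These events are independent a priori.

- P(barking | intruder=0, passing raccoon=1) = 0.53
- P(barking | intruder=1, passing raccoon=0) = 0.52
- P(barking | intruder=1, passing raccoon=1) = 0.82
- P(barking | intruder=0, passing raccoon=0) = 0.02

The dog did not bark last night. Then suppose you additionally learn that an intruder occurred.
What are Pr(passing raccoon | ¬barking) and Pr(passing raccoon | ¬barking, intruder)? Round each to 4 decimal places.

P(¬barking) = 0.98·0.89·0.75 + 0.47·0.89·0.25 + 0.48·0.11·0.75 + 0.18·0.11·0.25 = 0.654150 + 0.104575 + 0.039600 + 0.004950 = 0.803275
Of this, 0.109525 comes from 0.104575 + 0.004950 (the passing raccoon=true cases).
Hence the posterior is 0.109525/0.803275 ≈ 0.1363.

Now condition on the additional information:
Enumerate both values of passing raccoon and weight by the priors:
  P(¬barking | intruder) = 0.48×0.75 + 0.18×0.25
        = 0.360000 + 0.045000 = 0.405000
Configurations with passing raccoon contribute 0.045000, so
  P(passing raccoon | ¬barking, intruder) = 0.045000 / 0.405000 ≈ 0.1111

Pr(passing raccoon | ¬barking) ≈ 0.1363; Pr(passing raccoon | ¬barking, intruder) ≈ 0.1111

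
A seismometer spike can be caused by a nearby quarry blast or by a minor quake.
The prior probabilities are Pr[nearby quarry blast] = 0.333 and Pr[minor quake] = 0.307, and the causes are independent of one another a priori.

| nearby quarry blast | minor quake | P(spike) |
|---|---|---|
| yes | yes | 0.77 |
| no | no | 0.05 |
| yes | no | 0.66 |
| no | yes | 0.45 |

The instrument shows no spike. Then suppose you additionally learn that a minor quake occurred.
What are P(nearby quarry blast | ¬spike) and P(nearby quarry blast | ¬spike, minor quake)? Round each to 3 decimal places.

P(nearby quarry blast | ¬spike) ≈ 0.156; P(nearby quarry blast | ¬spike, minor quake) ≈ 0.173

By total probability over the 4 (nearby quarry blast, minor quake) configurations:
  P(¬spike) = 0.95·0.667·0.693 + 0.55·0.667·0.307 + 0.34·0.333·0.693 + 0.23·0.333·0.307
        = 0.439119 + 0.112623 + 0.078461 + 0.023513 = 0.653716
The terms with nearby quarry blast present sum to 0.101974, so
  P(nearby quarry blast | ¬spike) = 0.101974 / 0.653716 ≈ 0.156

Now condition on the additional information:
Weight on nearby quarry blast=true, given the evidence: 0.23*0.333 = 0.076590
Denominator P(¬spike | minor quake): 0.55*0.667 + 0.23*0.333 = 0.443440
Posterior = 0.076590 / 0.443440 ≈ 0.173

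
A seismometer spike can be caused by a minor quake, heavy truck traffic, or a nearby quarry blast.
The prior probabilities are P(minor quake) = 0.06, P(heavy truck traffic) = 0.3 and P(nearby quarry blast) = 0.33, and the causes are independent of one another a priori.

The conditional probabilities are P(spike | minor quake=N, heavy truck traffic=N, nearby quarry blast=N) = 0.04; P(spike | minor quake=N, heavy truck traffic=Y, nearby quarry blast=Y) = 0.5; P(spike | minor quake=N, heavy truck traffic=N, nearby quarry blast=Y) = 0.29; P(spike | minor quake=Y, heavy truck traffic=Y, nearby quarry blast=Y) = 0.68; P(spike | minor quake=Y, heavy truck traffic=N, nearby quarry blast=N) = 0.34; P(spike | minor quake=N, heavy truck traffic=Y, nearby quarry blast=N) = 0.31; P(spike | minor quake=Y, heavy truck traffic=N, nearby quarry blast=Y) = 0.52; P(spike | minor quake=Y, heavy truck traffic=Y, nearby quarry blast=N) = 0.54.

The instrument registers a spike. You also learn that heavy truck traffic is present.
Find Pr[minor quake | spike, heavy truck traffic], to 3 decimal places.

Numerator (weight on configurations with minor quake): 0.021708 + 0.013464 = 0.035172
The normalizing constant is 0.31×0.94×0.67 + 0.5×0.94×0.33 + 0.54×0.06×0.67 + 0.68×0.06×0.33 = 0.385510
Posterior = 0.035172 / 0.385510 ≈ 0.091

Pr[minor quake | spike, heavy truck traffic] ≈ 0.091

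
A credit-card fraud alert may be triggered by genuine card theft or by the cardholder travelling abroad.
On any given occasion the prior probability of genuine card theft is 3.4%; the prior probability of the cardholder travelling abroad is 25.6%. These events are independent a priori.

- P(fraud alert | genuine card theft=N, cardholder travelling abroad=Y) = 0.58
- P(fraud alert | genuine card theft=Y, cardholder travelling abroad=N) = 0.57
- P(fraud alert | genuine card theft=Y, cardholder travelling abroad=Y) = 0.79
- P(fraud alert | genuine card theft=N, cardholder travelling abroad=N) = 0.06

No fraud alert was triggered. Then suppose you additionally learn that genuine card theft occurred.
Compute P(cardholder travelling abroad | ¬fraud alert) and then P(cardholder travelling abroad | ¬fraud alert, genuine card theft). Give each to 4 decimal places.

P(¬fraud alert) = 0.94×0.966×0.744 + 0.42×0.966×0.256 + 0.43×0.034×0.744 + 0.21×0.034×0.256 = 0.675582 + 0.103864 + 0.010877 + 0.001828 = 0.792151
Restricting to configurations with cardholder travelling abroad present: 0.103864 + 0.001828 = 0.105692.
So P(cardholder travelling abroad | ¬fraud alert) = 0.105692/0.792151 ≈ 0.1334.

With the extra evidence:
Weight on cardholder travelling abroad=true, given the evidence: 0.21×0.256 = 0.053760
Normalizer over all consistent configurations: 0.43×0.744 + 0.21×0.256 = 0.373680
Posterior = 0.053760 / 0.373680 ≈ 0.1439

P(cardholder travelling abroad | ¬fraud alert) ≈ 0.1334; P(cardholder travelling abroad | ¬fraud alert, genuine card theft) ≈ 0.1439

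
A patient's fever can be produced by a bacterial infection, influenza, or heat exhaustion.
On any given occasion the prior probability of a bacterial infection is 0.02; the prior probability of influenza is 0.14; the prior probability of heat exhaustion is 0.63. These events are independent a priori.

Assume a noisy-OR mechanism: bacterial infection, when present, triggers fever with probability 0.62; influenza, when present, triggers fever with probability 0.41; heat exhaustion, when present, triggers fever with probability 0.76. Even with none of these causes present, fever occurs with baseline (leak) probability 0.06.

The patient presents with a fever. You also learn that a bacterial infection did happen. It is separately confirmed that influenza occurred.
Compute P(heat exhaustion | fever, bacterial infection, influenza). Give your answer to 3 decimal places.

Under noisy-OR, P(fever | causes) = 1 − (1−0.06)·∏(1−qᵢ) over the active causes.
Weight on heat exhaustion=true, given the evidence: 0.94942·0.63 = 0.598135
The normalizing constant is 0.789252·0.37 + 0.94942·0.63 = 0.890158
P(heat exhaustion | fever, bacterial infection, influenza) = 0.598135/0.890158 ≈ 0.672

P(heat exhaustion | fever, bacterial infection, influenza) ≈ 0.672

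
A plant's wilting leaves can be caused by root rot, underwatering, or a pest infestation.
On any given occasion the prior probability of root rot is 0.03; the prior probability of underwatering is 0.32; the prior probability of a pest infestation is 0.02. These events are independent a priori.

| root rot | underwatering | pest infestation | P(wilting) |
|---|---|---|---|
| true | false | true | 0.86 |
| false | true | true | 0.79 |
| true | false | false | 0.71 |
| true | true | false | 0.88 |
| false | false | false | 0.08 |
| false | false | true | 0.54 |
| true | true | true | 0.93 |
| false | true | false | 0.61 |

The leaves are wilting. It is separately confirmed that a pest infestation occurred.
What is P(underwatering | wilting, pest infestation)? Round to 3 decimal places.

For the numerator, keep only underwatering=true terms: 0.245216 + 0.008928 = 0.254144
Normalizer over all consistent configurations: 0.54·0.97·0.68 + 0.79·0.97·0.32 + 0.86·0.03·0.68 + 0.93·0.03·0.32 = 0.627872
Posterior = 0.254144 / 0.627872 ≈ 0.405

P(underwatering | wilting, pest infestation) ≈ 0.405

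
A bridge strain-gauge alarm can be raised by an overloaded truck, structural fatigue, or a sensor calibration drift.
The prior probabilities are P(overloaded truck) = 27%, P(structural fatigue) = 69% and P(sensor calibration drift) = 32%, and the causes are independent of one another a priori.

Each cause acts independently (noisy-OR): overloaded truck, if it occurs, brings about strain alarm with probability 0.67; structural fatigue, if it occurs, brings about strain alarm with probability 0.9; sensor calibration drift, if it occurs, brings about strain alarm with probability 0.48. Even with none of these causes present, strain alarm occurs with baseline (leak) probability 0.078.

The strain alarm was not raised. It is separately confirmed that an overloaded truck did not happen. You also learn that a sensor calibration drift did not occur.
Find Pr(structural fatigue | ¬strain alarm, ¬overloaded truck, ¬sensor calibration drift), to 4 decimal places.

Pr(structural fatigue | ¬strain alarm, ¬overloaded truck, ¬sensor calibration drift) ≈ 0.1821

Under noisy-OR, P(strain alarm | causes) = 1 − (1−0.078)·∏(1−qᵢ) over the active causes.
Enumerate both values of structural fatigue and weight by the priors:
  P(¬strain alarm | ¬overloaded truck, ¬sensor calibration drift) = 0.922×0.31 + 0.0922×0.69
        = 0.285820 + 0.063618 = 0.349438
Keeping only the structural fatigue-present terms gives 0.063618, so
  P(structural fatigue | ¬strain alarm, ¬overloaded truck, ¬sensor calibration drift) = 0.063618 / 0.349438 ≈ 0.1821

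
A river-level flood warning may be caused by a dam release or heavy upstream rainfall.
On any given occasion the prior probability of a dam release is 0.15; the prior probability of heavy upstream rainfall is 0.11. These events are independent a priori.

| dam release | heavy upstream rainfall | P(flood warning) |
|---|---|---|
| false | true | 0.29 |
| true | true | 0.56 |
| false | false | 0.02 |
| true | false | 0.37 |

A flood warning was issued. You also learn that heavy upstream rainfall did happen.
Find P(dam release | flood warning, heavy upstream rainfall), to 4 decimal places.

P(dam release | flood warning, heavy upstream rainfall) ≈ 0.2542

By total probability over both values of dam release:
  P(flood warning | heavy upstream rainfall) = 0.29·0.85 + 0.56·0.15
        = 0.246500 + 0.084000 = 0.330500
Configurations with dam release contribute 0.084000, so
  P(dam release | flood warning, heavy upstream rainfall) = 0.084000 / 0.330500 ≈ 0.2542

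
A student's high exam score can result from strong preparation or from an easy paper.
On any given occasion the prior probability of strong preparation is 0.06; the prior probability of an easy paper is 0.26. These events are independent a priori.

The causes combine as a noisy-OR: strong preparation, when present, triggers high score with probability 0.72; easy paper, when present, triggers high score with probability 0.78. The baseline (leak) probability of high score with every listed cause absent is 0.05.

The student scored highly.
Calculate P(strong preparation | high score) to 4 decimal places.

Under noisy-OR, P(high score | causes) = 1 − (1−0.05)·∏(1−qᵢ) over the active causes.
P(high score) = 0.05·0.94·0.74 + 0.791·0.94·0.26 + 0.734·0.06·0.74 + 0.94148·0.06·0.26 = 0.034780 + 0.193320 + 0.032590 + 0.014687 = 0.275377
The strong preparation-present share is 0.032590 + 0.014687 = 0.047277.
So P(strong preparation | high score) = 0.047277/0.275377 ≈ 0.1717.

P(strong preparation | high score) ≈ 0.1717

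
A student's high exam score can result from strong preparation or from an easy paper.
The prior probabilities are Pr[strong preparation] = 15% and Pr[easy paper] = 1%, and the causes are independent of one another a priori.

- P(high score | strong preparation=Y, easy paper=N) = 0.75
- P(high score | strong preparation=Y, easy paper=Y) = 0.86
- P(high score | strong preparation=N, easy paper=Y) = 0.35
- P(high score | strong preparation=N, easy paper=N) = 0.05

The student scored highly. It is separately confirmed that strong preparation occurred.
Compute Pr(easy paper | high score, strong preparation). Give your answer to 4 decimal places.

Enumerate both values of easy paper and weight by the priors:
  P(high score | strong preparation) = 0.75*0.99 + 0.86*0.01
        = 0.742500 + 0.008600 = 0.751100
Configurations with easy paper contribute 0.008600, so
  P(easy paper | high score, strong preparation) = 0.008600 / 0.751100 ≈ 0.0114

Pr(easy paper | high score, strong preparation) ≈ 0.0114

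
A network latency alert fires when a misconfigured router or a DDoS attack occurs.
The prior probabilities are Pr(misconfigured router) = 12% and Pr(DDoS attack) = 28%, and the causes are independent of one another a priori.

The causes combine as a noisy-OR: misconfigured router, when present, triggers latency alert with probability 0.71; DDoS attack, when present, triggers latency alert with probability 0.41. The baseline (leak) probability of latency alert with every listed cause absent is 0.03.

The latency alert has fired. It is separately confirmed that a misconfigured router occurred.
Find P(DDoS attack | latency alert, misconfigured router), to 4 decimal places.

Under noisy-OR, P(latency alert | causes) = 1 − (1−0.03)·∏(1−qᵢ) over the active causes.
Weight on DDoS attack=true, given the evidence: 0.834033*0.28 = 0.233529
Normalizer over all consistent configurations: 0.7187*0.72 + 0.834033*0.28 = 0.750993
Posterior = 0.233529 / 0.750993 ≈ 0.3110

P(DDoS attack | latency alert, misconfigured router) ≈ 0.3110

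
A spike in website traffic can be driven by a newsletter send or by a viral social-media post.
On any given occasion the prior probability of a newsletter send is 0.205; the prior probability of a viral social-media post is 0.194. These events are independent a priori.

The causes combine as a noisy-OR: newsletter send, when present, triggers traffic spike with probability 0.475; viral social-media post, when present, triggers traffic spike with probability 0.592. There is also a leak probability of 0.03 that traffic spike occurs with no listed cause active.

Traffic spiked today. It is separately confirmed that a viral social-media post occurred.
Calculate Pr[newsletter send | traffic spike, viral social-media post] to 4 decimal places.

Pr[newsletter send | traffic spike, viral social-media post] ≈ 0.2527

Under noisy-OR, P(traffic spike | causes) = 1 − (1−0.03)·∏(1−qᵢ) over the active causes.
P(traffic spike | viral social-media post) = 0.60424·0.795 + 0.792226·0.205 = 0.480371 + 0.162406 = 0.642777
Of this, 0.162406 comes from 0.792226·0.205 (the newsletter send=true cases).
So P(newsletter send | traffic spike, viral social-media post) = 0.162406/0.642777 ≈ 0.2527.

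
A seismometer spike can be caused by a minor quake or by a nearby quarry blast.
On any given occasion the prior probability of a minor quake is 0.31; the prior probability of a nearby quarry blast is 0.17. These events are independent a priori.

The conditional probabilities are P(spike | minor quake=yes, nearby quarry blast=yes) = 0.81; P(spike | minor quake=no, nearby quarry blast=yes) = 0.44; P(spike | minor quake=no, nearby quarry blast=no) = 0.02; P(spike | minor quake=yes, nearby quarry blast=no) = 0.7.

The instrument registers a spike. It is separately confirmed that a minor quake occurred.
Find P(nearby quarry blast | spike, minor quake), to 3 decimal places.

By total probability over both values of nearby quarry blast:
  P(spike | minor quake) = 0.7·0.83 + 0.81·0.17
        = 0.581000 + 0.137700 = 0.718700
Keeping only the nearby quarry blast-present terms gives 0.137700, so
  P(nearby quarry blast | spike, minor quake) = 0.137700 / 0.718700 ≈ 0.192

P(nearby quarry blast | spike, minor quake) ≈ 0.192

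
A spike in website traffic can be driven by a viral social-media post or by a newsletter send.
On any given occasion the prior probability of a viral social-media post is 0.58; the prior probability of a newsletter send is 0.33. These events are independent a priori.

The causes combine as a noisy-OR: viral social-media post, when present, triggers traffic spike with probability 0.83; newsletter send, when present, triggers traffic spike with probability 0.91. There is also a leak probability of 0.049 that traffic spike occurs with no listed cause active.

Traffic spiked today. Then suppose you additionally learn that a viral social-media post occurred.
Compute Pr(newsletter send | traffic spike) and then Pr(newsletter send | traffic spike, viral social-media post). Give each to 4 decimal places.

Under noisy-OR, P(traffic spike | causes) = 1 − (1−0.049)·∏(1−qᵢ) over the active causes.
P(traffic spike) = 0.049·0.42·0.67 + 0.91441·0.42·0.33 + 0.83833·0.58·0.67 + 0.98545·0.58·0.33 = 0.013789 + 0.126737 + 0.325775 + 0.188615 = 0.654916
Of this, 0.315352 comes from 0.126737 + 0.188615 (the newsletter send=true cases).
Hence the posterior is 0.315352/0.654916 ≈ 0.4815.

With the extra evidence:
P(traffic spike | viral social-media post) = 0.83833·0.67 + 0.98545·0.33 = 0.561681 + 0.325199 = 0.886880
Of this, 0.325199 comes from 0.98545·0.33 (the newsletter send=true cases).
Hence the posterior is 0.325199/0.886880 ≈ 0.3667.
— viral social-media post explains away the evidence for newsletter send.

Pr(newsletter send | traffic spike) ≈ 0.4815; Pr(newsletter send | traffic spike, viral social-media post) ≈ 0.3667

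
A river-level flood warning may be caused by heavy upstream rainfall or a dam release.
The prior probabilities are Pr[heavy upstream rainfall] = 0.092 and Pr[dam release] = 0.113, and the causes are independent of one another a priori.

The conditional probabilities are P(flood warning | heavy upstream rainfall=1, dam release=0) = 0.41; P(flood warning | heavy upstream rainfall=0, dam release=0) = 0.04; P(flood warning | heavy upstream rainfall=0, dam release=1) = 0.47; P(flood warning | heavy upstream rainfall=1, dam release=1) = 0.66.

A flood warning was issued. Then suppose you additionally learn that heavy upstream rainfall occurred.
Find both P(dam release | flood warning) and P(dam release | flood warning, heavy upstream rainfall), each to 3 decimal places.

For the numerator, keep only dam release=true terms: 0.048224 + 0.006861 = 0.055085
Denominator P(flood warning): 0.04*0.908*0.887 + 0.47*0.908*0.113 + 0.41*0.092*0.887 + 0.66*0.092*0.113 = 0.120759
P(dam release | flood warning) = 0.055085/0.120759 ≈ 0.456

Now also conditioning on heavy upstream rainfall=true:
Weight on dam release=true, given the evidence: 0.66·0.113 = 0.074580
The normalizing constant is 0.41·0.887 + 0.66·0.113 = 0.438250
P(dam release | flood warning, heavy upstream rainfall) = 0.074580/0.438250 ≈ 0.170
— heavy upstream rainfall explains away the evidence for dam release.

P(dam release | flood warning) ≈ 0.456; P(dam release | flood warning, heavy upstream rainfall) ≈ 0.170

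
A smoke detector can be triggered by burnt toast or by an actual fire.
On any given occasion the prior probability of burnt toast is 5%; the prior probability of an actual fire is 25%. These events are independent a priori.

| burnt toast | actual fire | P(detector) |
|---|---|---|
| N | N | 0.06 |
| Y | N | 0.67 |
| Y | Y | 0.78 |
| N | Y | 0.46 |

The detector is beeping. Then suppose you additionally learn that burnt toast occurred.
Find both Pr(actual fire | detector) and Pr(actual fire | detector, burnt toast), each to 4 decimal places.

Numerator (weight on configurations with actual fire): 0.109250 + 0.009750 = 0.119000
Normalizer over all consistent configurations: 0.06·0.95·0.75 + 0.46·0.95·0.25 + 0.67·0.05·0.75 + 0.78·0.05·0.25 = 0.186875
P(actual fire | detector) = 0.119000/0.186875 ≈ 0.6368

With the extra evidence:
By total probability over both values of actual fire:
  P(detector | burnt toast) = 0.67×0.75 + 0.78×0.25
        = 0.502500 + 0.195000 = 0.697500
Configurations with actual fire contribute 0.195000, so
  P(actual fire | detector, burnt toast) = 0.195000 / 0.697500 ≈ 0.2796
The drop from 0.6368 to 0.2796 is the explaining-away (discounting) effect.

Pr(actual fire | detector) ≈ 0.6368; Pr(actual fire | detector, burnt toast) ≈ 0.2796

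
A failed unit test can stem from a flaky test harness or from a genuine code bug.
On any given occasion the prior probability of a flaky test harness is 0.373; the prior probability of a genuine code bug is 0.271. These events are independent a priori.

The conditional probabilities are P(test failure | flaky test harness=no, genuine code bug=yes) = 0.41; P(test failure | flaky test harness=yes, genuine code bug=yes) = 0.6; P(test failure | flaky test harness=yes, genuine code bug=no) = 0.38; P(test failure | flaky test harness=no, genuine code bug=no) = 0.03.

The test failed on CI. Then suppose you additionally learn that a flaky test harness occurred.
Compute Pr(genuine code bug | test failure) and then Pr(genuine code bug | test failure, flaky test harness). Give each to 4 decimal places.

P(test failure) = 0.03·0.627·0.729 + 0.41·0.627·0.271 + 0.38·0.373·0.729 + 0.6·0.373·0.271 = 0.013712 + 0.069666 + 0.103328 + 0.060650 = 0.247356
Restricting to configurations with genuine code bug present: 0.069666 + 0.060650 = 0.130316.
Hence the posterior is 0.130316/0.247356 ≈ 0.5268.

With the extra evidence:
P(test failure | flaky test harness) = 0.38*0.729 + 0.6*0.271 = 0.277020 + 0.162600 = 0.439620
Of this, 0.162600 comes from 0.6*0.271 (the genuine code bug=true cases).
So P(genuine code bug | test failure, flaky test harness) = 0.162600/0.439620 ≈ 0.3699.
The drop from 0.5268 to 0.3699 is the explaining-away (discounting) effect.

Pr(genuine code bug | test failure) ≈ 0.5268; Pr(genuine code bug | test failure, flaky test harness) ≈ 0.3699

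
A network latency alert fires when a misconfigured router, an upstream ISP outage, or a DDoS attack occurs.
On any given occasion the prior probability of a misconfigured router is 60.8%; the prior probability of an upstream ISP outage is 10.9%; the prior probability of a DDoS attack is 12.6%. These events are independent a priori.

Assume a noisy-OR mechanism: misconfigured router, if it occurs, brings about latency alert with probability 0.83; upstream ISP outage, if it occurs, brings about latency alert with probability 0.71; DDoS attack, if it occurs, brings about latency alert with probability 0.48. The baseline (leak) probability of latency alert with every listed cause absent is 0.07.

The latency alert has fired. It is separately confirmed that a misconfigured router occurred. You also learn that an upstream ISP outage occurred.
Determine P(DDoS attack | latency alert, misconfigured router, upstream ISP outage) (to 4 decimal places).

P(DDoS attack | latency alert, misconfigured router, upstream ISP outage) ≈ 0.1285

Under noisy-OR, P(latency alert | causes) = 1 − (1−0.07)·∏(1−qᵢ) over the active causes.
For the numerator, keep only DDoS attack=true terms: 0.976159·0.126 = 0.122996
The normalizing constant is 0.954151·0.874 + 0.976159·0.126 = 0.956924
Posterior = 0.122996 / 0.956924 ≈ 0.1285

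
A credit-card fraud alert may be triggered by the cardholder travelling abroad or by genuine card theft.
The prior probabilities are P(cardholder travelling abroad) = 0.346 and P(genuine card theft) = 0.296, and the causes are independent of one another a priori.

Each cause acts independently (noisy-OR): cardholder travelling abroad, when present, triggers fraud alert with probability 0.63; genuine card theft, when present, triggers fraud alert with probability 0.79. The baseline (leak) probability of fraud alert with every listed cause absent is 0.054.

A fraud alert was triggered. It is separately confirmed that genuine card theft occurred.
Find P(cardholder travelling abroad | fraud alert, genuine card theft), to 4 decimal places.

Under noisy-OR, P(fraud alert | causes) = 1 − (1−0.054)·∏(1−qᵢ) over the active causes.
Weight on cardholder travelling abroad=true, given the evidence: 0.926496*0.346 = 0.320568
Denominator P(fraud alert | genuine card theft): 0.80134*0.654 + 0.926496*0.346 = 0.844644
Posterior = 0.320568 / 0.844644 ≈ 0.3795

P(cardholder travelling abroad | fraud alert, genuine card theft) ≈ 0.3795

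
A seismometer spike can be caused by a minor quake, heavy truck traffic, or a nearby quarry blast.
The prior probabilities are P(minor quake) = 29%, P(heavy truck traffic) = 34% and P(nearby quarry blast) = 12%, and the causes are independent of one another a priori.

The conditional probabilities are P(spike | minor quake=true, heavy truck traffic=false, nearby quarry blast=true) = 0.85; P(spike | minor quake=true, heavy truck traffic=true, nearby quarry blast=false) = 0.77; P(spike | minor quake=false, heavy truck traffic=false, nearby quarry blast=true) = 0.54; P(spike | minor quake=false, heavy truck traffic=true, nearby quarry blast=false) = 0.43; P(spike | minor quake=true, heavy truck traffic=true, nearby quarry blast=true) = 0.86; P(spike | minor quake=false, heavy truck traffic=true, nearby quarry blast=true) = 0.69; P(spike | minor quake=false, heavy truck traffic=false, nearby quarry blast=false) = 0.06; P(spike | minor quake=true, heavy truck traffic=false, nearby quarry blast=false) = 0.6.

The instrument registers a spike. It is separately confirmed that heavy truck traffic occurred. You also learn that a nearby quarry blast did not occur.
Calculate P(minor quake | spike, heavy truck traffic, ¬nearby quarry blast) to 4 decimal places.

P(minor quake | spike, heavy truck traffic, ¬nearby quarry blast) ≈ 0.4224

P(spike | heavy truck traffic, ¬nearby quarry blast) = 0.43·0.71 + 0.77·0.29 = 0.305300 + 0.223300 = 0.528600
Of this, 0.223300 comes from 0.77·0.29 (the minor quake=true cases).
So P(minor quake | spike, heavy truck traffic, ¬nearby quarry blast) = 0.223300/0.528600 ≈ 0.4224.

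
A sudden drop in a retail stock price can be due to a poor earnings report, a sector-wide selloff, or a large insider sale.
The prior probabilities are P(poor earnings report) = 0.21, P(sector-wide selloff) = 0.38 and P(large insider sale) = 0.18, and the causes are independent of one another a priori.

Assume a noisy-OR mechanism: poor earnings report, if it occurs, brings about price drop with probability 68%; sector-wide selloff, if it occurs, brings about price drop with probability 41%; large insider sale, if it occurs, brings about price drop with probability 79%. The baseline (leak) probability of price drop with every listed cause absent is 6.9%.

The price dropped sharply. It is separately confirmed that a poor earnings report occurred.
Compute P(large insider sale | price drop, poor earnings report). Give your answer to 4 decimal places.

Under noisy-OR, P(price drop | causes) = 1 − (1−0.069)·∏(1−qᵢ) over the active causes.
Weight on large insider sale=true, given the evidence: 0.104618 + 0.065875 = 0.170493
Normalizer over all consistent configurations: 0.70208·0.62·0.82 + 0.937437·0.62·0.18 + 0.824227·0.38·0.82 + 0.963088·0.38·0.18 = 0.784259
P(large insider sale | price drop, poor earnings report) = 0.170493/0.784259 ≈ 0.2174

P(large insider sale | price drop, poor earnings report) ≈ 0.2174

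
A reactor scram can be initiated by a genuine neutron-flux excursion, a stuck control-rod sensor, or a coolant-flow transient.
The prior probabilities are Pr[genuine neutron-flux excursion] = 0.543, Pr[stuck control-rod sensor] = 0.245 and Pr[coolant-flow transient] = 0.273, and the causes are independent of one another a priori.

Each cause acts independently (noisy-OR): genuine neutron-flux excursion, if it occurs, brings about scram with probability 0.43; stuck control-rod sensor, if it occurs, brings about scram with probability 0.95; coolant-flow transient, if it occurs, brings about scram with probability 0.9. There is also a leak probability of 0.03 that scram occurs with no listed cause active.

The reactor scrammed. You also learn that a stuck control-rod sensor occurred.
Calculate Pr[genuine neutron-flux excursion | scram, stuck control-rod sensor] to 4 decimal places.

Pr[genuine neutron-flux excursion | scram, stuck control-rod sensor] ≈ 0.5470

Under noisy-OR, P(scram | causes) = 1 − (1−0.03)·∏(1−qᵢ) over the active causes.
Weight on genuine neutron-flux excursion=true, given the evidence: 0.383848 + 0.147829 = 0.531677
Denominator P(scram | stuck control-rod sensor): 0.9515×0.457×0.727 + 0.99515×0.457×0.273 + 0.972355×0.543×0.727 + 0.997236×0.543×0.273 = 0.971958
Posterior = 0.531677 / 0.971958 ≈ 0.5470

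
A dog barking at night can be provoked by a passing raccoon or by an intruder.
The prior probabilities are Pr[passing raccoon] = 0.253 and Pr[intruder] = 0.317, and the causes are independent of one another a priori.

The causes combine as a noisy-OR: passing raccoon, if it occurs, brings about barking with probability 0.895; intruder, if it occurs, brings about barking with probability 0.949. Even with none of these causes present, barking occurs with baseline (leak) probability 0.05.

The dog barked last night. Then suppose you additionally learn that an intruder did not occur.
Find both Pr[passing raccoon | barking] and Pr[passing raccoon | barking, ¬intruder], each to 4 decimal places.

Under noisy-OR, P(barking | causes) = 1 − (1−0.05)·∏(1−qᵢ) over the active causes.
For the numerator, keep only passing raccoon=true terms: 0.155562 + 0.079793 = 0.235355
The normalizing constant is 0.05·0.747·0.683 + 0.95155·0.747·0.317 + 0.90025·0.253·0.683 + 0.994913·0.253·0.317 = 0.486191
P(passing raccoon | barking) = 0.235355/0.486191 ≈ 0.4841

Now also conditioning on intruder≠true:
Sum P(barking|·) weighted by the priors over both values of passing raccoon:
  P(barking | ¬intruder) = 0.05×0.747 + 0.90025×0.253
        = 0.037350 + 0.227763 = 0.265113
Keeping only the passing raccoon-present terms gives 0.227763, so
  P(passing raccoon | barking, ¬intruder) = 0.227763 / 0.265113 ≈ 0.8591

Pr[passing raccoon | barking] ≈ 0.4841; Pr[passing raccoon | barking, ¬intruder] ≈ 0.8591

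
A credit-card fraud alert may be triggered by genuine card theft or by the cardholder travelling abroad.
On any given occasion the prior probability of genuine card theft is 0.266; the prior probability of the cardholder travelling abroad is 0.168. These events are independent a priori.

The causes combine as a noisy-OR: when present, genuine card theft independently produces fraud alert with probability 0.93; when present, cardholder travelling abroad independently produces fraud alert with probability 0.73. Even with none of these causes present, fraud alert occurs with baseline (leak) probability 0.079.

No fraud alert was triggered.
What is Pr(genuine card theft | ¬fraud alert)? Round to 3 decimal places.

Pr(genuine card theft | ¬fraud alert) ≈ 0.025

Under noisy-OR, P(fraud alert | causes) = 1 − (1−0.079)·∏(1−qᵢ) over the active causes.
By total probability over the 4 (genuine card theft, cardholder travelling abroad) configurations:
  P(¬fraud alert) = 0.921×0.734×0.832 + 0.24867×0.734×0.168 + 0.06447×0.266×0.832 + 0.017407×0.266×0.168
        = 0.562444 + 0.030664 + 0.014268 + 0.000778 = 0.608154
Keeping only the genuine card theft-present terms gives 0.015046, so
  P(genuine card theft | ¬fraud alert) = 0.015046 / 0.608154 ≈ 0.025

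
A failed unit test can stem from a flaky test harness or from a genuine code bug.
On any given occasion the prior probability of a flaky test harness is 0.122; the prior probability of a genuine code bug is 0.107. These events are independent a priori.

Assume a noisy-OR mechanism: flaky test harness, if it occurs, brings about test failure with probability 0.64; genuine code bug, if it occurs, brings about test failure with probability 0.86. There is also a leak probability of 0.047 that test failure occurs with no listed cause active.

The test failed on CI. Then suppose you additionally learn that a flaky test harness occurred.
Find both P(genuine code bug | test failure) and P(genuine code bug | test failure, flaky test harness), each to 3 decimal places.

P(genuine code bug | test failure) ≈ 0.464; P(genuine code bug | test failure, flaky test harness) ≈ 0.148

Under noisy-OR, P(test failure | causes) = 1 − (1−0.047)·∏(1−qᵢ) over the active causes.
P(test failure) = 0.047×0.878×0.893 + 0.86658×0.878×0.107 + 0.65692×0.122×0.893 + 0.951969×0.122×0.107 = 0.036851 + 0.081412 + 0.071569 + 0.012427 = 0.202259
Of this, 0.093839 comes from 0.081412 + 0.012427 (the genuine code bug=true cases).
So P(genuine code bug | test failure) = 0.093839/0.202259 ≈ 0.464.

Now also conditioning on flaky test harness=true:
By total probability over both values of genuine code bug:
  P(test failure | flaky test harness) = 0.65692*0.893 + 0.951969*0.107
        = 0.586630 + 0.101861 = 0.688491
The terms with genuine code bug present sum to 0.101861, so
  P(genuine code bug | test failure, flaky test harness) = 0.101861 / 0.688491 ≈ 0.148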